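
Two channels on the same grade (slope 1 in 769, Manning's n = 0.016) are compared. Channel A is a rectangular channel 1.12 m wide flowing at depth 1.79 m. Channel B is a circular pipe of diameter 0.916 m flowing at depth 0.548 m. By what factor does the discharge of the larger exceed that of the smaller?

6.89

Channel A: Flow area A = b·y = 1.12 × 1.79 = 2.005 m². Wetted perimeter P = b + 2y = 1.12 + 2×1.79 = 4.7 m. Hydraulic radius R = A/P = 2.005/4.7 = 0.4266 m. Q_A = (1/0.016)·2.005·0.4266^(2/3)·√0.0013 = 2.56 m³/s.
Channel B: For a circular section of diameter D = 0.916 m at depth y = 0.548 m, the central angle is θ = 2 arccos(1 − 2y/D) = 3.537 rad. Then A = (D²/8)(θ − sin θ) = 0.4114 m² and P = Dθ/2 = 1.62 m. Hydraulic radius R = A/P = 0.4114/1.62 = 0.2539 m. Q_B = (1/0.016)·0.4114·0.2539^(2/3)·√0.0013 = 0.3718 m³/s.
The larger discharge is 2.56 m³/s and the smaller is 0.3718 m³/s; the ratio is 6.89.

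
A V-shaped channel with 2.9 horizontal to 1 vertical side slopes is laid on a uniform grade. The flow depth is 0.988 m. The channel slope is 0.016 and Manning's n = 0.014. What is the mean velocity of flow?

For a triangular section with side slope z = 2.9: A = zy² = 2.9×0.988² = 2.831 m²; P = 2y√(1+z²) = 2×0.988×3.068 = 6.062 m.
Hydraulic radius R = A/P = 2.831/6.062 = 0.467 m.
From Manning's equation, V = (1/n) R^(2/3) S^(1/2) = (1/0.014) × 0.467^(2/3) × 0.016^(1/2) = 5.44 m/s.

V = 5.44 m/s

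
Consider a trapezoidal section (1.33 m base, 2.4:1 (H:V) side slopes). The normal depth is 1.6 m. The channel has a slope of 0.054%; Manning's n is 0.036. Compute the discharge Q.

Q = 4.82 m³/s

With bottom width b = 1.33 m and side slope z = 2.4: A = (b + zy)y = (1.33 + 2.4×1.6)×1.6 = 8.272 m²; P = b + 2y√(1+z²) = 1.33 + 2×1.6×2.6 = 9.65 m.
Hydraulic radius R = A/P = 8.272/9.65 = 0.8572 m.
Manning's equation: Q = (1/n) A R^(2/3) S^(1/2) = (1/0.036) × 8.272 × 0.8572^(2/3) × 0.00054^(1/2) = 4.82 m³/s.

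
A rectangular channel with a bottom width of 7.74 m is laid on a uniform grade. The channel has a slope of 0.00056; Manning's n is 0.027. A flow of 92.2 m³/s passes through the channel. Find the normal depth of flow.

y_n = 7.32 m

Manning's equation rearranged: A R^(2/3) = nQ / (1·√S) = 0.027 × 92.2 / (√0.00056) = 105.2.
At y = 6.47 m: A R^(2/3) = 90.3 — too small.
At y = 8.23 m: A R^(2/3) = 121.4 — too large.
At y = 7.32 m: A R^(2/3) = 105.2 — matches.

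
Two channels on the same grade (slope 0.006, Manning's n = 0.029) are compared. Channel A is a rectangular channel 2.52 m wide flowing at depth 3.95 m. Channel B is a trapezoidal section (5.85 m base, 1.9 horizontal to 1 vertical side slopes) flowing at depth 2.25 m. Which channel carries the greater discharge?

Channel A: Flow area A = b·y = 2.52 × 3.95 = 9.954 m². Wetted perimeter P = b + 2y = 2.52 + 2×3.95 = 10.42 m. Hydraulic radius R = A/P = 9.954/10.42 = 0.9553 m. Q_A = (1/0.029)·9.954·0.9553^(2/3)·√0.006 = 25.79 m³/s.
Channel B: With bottom width b = 5.85 m and side slope z = 1.9: A = (b + zy)y = (5.85 + 1.9×2.25)×2.25 = 22.78 m²; P = b + 2y√(1+z²) = 5.85 + 2×2.25×2.147 = 15.51 m. Hydraulic radius R = A/P = 22.78/15.51 = 1.469 m. Q_B = (1/0.029)·22.78·1.469^(2/3)·√0.006 = 78.62 m³/s.
Q_A = 25.79 m³/s vs Q_B = 78.62 m³/s, so channel B carries more.

channel B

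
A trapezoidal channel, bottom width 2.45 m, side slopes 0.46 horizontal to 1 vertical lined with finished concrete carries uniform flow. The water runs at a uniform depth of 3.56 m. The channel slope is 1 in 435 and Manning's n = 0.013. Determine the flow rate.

Q = 67.6 m³/s

With bottom width b = 2.45 m and side slope z = 0.46: A = (b + zy)y = (2.45 + 0.46×3.56)×3.56 = 14.55 m²; P = b + 2y√(1+z²) = 2.45 + 2×3.56×1.101 = 10.29 m.
Hydraulic radius R = A/P = 14.55/10.29 = 1.415 m.
Manning's equation: Q = (1/n) A R^(2/3) S^(1/2) = (1/0.013) × 14.55 × 1.415^(2/3) × 0.002299^(1/2) = 67.6 m³/s.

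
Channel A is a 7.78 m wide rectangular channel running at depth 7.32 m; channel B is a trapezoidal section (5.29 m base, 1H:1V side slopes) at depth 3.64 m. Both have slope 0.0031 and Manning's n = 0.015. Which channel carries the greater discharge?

Channel A: Flow area A = b·y = 7.78 × 7.32 = 56.95 m². Wetted perimeter P = b + 2y = 7.78 + 2×7.32 = 22.42 m. Hydraulic radius R = A/P = 56.95/22.42 = 2.54 m. Q_A = (1/0.015)·56.95·2.54^(2/3)·√0.0031 = 393.5 m³/s.
Channel B: With bottom width b = 5.29 m and side slope z = 1: A = (b + zy)y = (5.29 + 1×3.64)×3.64 = 32.51 m²; P = b + 2y√(1+z²) = 5.29 + 2×3.64×1.414 = 15.59 m. Hydraulic radius R = A/P = 32.51/15.59 = 2.086 m. Q_B = (1/0.015)·32.51·2.086^(2/3)·√0.0031 = 197 m³/s.
Q_A = 393.5 m³/s vs Q_B = 197 m³/s, so channel A carries more.

channel A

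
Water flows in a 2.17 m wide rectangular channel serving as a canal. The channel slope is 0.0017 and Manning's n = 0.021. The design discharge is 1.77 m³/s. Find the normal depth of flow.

Manning's equation rearranged: A R^(2/3) = nQ / (1·√S) = 0.021 × 1.77 / (√0.0017) = 0.9015.
Trying y = 0.529 m: A R^(2/3) = 0.5762 — low.
Trying y = 0.724 m: A R^(2/3) = 0.9009 — ≈ 0.9015.

y_n = 0.724 m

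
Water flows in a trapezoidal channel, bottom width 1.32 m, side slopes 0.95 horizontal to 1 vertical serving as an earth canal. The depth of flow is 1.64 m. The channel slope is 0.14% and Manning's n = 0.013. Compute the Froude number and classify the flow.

With bottom width b = 1.32 m and side slope z = 0.95: A = (b + zy)y = (1.32 + 0.95×1.64)×1.64 = 4.72 m²; P = b + 2y√(1+z²) = 1.32 + 2×1.64×1.379 = 5.844 m.
Hydraulic radius R = A/P = 4.72/5.844 = 0.8076 m.
V = (1/n) R^(2/3) √S = (1/0.013) × 0.8076^(2/3) × √0.0014 = 2.496 m/s. Hydraulic depth D_h = A/T = 4.72/4.436 = 1.064 m.
Froude number Fr = V/√(g·D_h) = 2.496/√(9.81×1.064) = 0.773, which is less than 1, so the flow is subcritical.

subcritical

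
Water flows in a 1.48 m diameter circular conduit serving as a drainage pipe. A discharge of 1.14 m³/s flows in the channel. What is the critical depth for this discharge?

At critical depth, Q² T / (g A³) = 1, i.e. A³/T = Q²/g = 1.14²/9.81 = 0.1325.
At y = 0.588 m: A³/T = 0.1783 — over.
At y = 0.409 m: A³/T = 0.04384 — short.
At y = 0.544 m: A³/T = 0.1322 — close enough.

y_c = 0.544 m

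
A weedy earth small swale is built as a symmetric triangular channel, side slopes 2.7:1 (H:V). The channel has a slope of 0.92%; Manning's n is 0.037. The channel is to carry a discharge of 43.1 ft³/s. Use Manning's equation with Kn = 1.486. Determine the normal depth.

Manning's equation rearranged: A R^(2/3) = nQ / (1.486·√S) = 0.037 × 43.1 / (1.486 × √0.0092) = 11.19.
Try y = 1.82 ft: A R^(2/3) = 8.046 — too small.
Try y = 2.06 ft: A R^(2/3) = 11.2 — ≈ 11.19.

y_n = 2.06 ft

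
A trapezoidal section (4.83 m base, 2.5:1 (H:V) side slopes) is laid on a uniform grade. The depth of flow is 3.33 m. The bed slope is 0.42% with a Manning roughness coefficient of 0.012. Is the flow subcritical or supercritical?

With bottom width b = 4.83 m and side slope z = 2.5: A = (b + zy)y = (4.83 + 2.5×3.33)×3.33 = 43.81 m²; P = b + 2y√(1+z²) = 4.83 + 2×3.33×2.693 = 22.76 m.
Hydraulic radius R = A/P = 43.81/22.76 = 1.924 m.
V = (1/n) R^(2/3) √S = (1/0.012) × 1.924^(2/3) × √0.0042 = 8.356 m/s. Hydraulic depth D_h = A/T = 43.81/21.48 = 2.039 m.
Froude number Fr = V/√(g·D_h) = 8.356/√(9.81×2.039) = 1.87, which is greater than 1, so the flow is supercritical.

supercritical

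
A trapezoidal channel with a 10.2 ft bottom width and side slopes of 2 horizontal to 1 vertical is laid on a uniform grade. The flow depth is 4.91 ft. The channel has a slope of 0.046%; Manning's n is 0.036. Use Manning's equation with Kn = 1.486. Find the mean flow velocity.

With bottom width b = 10.2 ft and side slope z = 2: A = (b + zy)y = (10.2 + 2×4.91)×4.91 = 98.3 ft²; P = b + 2y√(1+z²) = 10.2 + 2×4.91×2.236 = 32.16 ft.
Hydraulic radius R = A/P = 98.3/32.16 = 3.057 ft.
From Manning's equation, V = (1.486/n) R^(2/3) S^(1/2) = (1.486/0.036) × 3.057^(2/3) × 0.00046^(1/2) = 1.86 ft/s.

V = 1.86 ft/s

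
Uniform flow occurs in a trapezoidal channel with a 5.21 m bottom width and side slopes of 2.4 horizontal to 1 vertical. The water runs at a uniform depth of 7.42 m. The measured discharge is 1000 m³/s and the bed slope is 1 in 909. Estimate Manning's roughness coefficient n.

n = 0.014

With bottom width b = 5.21 m and side slope z = 2.4: A = (b + zy)y = (5.21 + 2.4×7.42)×7.42 = 170.8 m²; P = b + 2y√(1+z²) = 5.21 + 2×7.42×2.6 = 43.79 m.
Hydraulic radius R = A/P = 170.8/43.79 = 3.9 m.
Rearranging Manning's equation: n = (1/Q) A R^(2/3) S^(1/2) = (1/1000) × 170.8 × 3.9^(2/3) × √0.0011 = 0.014.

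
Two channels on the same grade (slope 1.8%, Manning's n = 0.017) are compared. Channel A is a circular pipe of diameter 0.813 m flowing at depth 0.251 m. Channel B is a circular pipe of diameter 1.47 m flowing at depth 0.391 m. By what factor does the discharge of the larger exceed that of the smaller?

Channel A: For a circular section of diameter D = 0.813 m at depth y = 0.251 m, the central angle is θ = 2 arccos(1 − 2y/D) = 2.357 rad. Then A = (D²/8)(θ − sin θ) = 0.1363 m² and P = Dθ/2 = 0.9579 m. Hydraulic radius R = A/P = 0.1363/0.9579 = 0.1423 m. Q_A = (1/0.017)·0.1363·0.1423^(2/3)·√0.018 = 0.2932 m³/s.
Channel B: For a circular section of diameter D = 1.47 m at depth y = 0.391 m, the central angle is θ = 2 arccos(1 − 2y/D) = 2.167 rad. Then A = (D²/8)(θ − sin θ) = 0.362 m² and P = Dθ/2 = 1.593 m. Hydraulic radius R = A/P = 0.362/1.593 = 0.2272 m. Q_B = (1/0.017)·0.362·0.2272^(2/3)·√0.018 = 1.064 m³/s.
The larger discharge is 1.064 m³/s and the smaller is 0.2932 m³/s; the ratio is 3.63.

3.63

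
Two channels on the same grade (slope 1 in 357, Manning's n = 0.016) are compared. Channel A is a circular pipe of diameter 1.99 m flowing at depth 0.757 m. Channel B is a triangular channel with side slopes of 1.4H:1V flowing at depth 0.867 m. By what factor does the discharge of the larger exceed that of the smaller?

1.14

Channel A: For a circular section of diameter D = 1.99 m at depth y = 0.757 m, the central angle is θ = 2 arccos(1 − 2y/D) = 2.659 rad. Then A = (D²/8)(θ − sin θ) = 1.086 m² and P = Dθ/2 = 2.645 m. Hydraulic radius R = A/P = 1.086/2.645 = 0.4106 m. Q_A = (1/0.016)·1.086·0.4106^(2/3)·√0.002801 = 1.985 m³/s.
Channel B: For a triangular section with side slope z = 1.4: A = zy² = 1.4×0.867² = 1.052 m²; P = 2y√(1+z²) = 2×0.867×1.72 = 2.983 m. Hydraulic radius R = A/P = 1.052/2.983 = 0.3528 m. Q_B = (1/0.016)·1.052·0.3528^(2/3)·√0.002801 = 1.738 m³/s.
The larger discharge is 1.985 m³/s and the smaller is 1.738 m³/s; the ratio is 1.14.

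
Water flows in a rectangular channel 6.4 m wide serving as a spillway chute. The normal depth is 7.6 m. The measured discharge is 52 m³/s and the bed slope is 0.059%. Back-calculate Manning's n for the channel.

n = 0.039

Flow area A = b·y = 6.4 × 7.6 = 48.64 m². Wetted perimeter P = b + 2y = 6.4 + 2×7.6 = 21.6 m.
Hydraulic radius R = A/P = 48.64/21.6 = 2.252 m.
Rearranging Manning's equation: n = (1/Q) A R^(2/3) S^(1/2) = (1/52) × 48.64 × 2.252^(2/3) × √0.00059 = 0.039.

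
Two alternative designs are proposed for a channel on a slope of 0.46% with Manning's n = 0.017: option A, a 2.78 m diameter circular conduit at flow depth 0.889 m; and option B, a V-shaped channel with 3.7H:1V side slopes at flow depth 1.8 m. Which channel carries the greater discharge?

Channel A: For a circular section of diameter D = 2.78 m at depth y = 0.889 m, the central angle is θ = 2 arccos(1 − 2y/D) = 2.404 rad. Then A = (D²/8)(θ − sin θ) = 1.673 m² and P = Dθ/2 = 3.342 m. Hydraulic radius R = A/P = 1.673/3.342 = 0.5006 m. Q_A = (1/0.017)·1.673·0.5006^(2/3)·√0.0046 = 4.208 m³/s.
Channel B: For a triangular section with side slope z = 3.7: A = zy² = 3.7×1.8² = 11.99 m²; P = 2y√(1+z²) = 2×1.8×3.833 = 13.8 m. Hydraulic radius R = A/P = 11.99/13.8 = 0.8688 m. Q_B = (1/0.017)·11.99·0.8688^(2/3)·√0.0046 = 43.55 m³/s.
Q_A = 4.208 m³/s vs Q_B = 43.55 m³/s, so channel B carries more.

channel B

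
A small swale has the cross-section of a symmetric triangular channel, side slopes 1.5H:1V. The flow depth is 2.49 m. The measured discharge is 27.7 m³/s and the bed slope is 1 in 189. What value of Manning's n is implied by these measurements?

n = 0.025

For a triangular section with side slope z = 1.5: A = zy² = 1.5×2.49² = 9.3 m²; P = 2y√(1+z²) = 2×2.49×1.803 = 8.978 m.
Hydraulic radius R = A/P = 9.3/8.978 = 1.036 m.
Rearranging Manning's equation: n = (1/Q) A R^(2/3) S^(1/2) = (1/27.7) × 9.3 × 1.036^(2/3) × √0.005291 = 0.025.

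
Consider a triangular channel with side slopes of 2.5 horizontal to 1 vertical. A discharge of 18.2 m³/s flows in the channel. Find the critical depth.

y_c = 1.61 m

At critical depth, Q² T / (g A³) = 1, i.e. A³/T = Q²/g = 18.2²/9.81 = 33.77.
Try y = 1.83 m: A³/T = 64.14 — over.
Try y = 1.45 m: A³/T = 20.03 — short.
Try y = 1.61 m: A³/T = 33.8 — ≈ 33.77.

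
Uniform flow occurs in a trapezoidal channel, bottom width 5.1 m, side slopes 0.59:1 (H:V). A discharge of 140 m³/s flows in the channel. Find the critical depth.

y_c = 3.66 m

At critical depth, Q² T / (g A³) = 1, i.e. A³/T = Q²/g = 140²/9.81 = 1998.
At y = 2.82 m: A³/T = 823.4 — low.
At y = 4.44 m: A³/T = 3894 — high.
At y = 3.66 m: A³/T = 1991 — ≈ 1998.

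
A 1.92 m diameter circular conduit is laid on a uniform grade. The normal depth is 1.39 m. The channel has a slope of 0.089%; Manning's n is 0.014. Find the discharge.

For a circular section of diameter D = 1.92 m at depth y = 1.39 m, the central angle is θ = 2 arccos(1 − 2y/D) = 4.07 rad. Then A = (D²/8)(θ − sin θ) = 2.245 m² and P = Dθ/2 = 3.908 m.
Hydraulic radius R = A/P = 2.245/3.908 = 0.5744 m.
Manning's equation: Q = (1/n) A R^(2/3) S^(1/2) = (1/0.014) × 2.245 × 0.5744^(2/3) × 0.00089^(1/2) = 3.31 m³/s.

Q = 3.31 m³/s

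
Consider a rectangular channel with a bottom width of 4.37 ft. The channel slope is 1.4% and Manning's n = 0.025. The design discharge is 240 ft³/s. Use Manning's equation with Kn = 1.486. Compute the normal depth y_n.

y_n = 5.75 ft

Manning's equation rearranged: A R^(2/3) = nQ / (1.486·√S) = 0.025 × 240 / (1.486 × √0.014) = 34.12.
Try y = 4.96 ft: A R^(2/3) = 28.61 — too small.
Try y = 5.75 ft: A R^(2/3) = 34.13 — close enough.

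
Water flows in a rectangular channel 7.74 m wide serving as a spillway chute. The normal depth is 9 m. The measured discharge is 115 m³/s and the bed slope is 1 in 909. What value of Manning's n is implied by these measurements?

n = 0.039

Flow area A = b·y = 7.74 × 9 = 69.66 m². Wetted perimeter P = b + 2y = 7.74 + 2×9 = 25.74 m.
Hydraulic radius R = A/P = 69.66/25.74 = 2.706 m.
Rearranging Manning's equation: n = (1/Q) A R^(2/3) S^(1/2) = (1/115) × 69.66 × 2.706^(2/3) × √0.0011 = 0.039.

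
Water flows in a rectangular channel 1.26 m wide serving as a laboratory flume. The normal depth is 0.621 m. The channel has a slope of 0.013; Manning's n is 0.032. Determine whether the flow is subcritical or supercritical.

subcritical

Flow area A = b·y = 1.26 × 0.621 = 0.7825 m². Wetted perimeter P = b + 2y = 1.26 + 2×0.621 = 2.502 m.
Hydraulic radius R = A/P = 0.7825/2.502 = 0.3127 m.
V = (1/n) R^(2/3) √S = (1/0.032) × 0.3127^(2/3) × √0.013 = 1.642 m/s. Hydraulic depth D_h = A/T = 0.7825/1.26 = 0.621 m.
Froude number Fr = V/√(g·D_h) = 1.642/√(9.81×0.621) = 0.665, which is less than 1, so the flow is subcritical.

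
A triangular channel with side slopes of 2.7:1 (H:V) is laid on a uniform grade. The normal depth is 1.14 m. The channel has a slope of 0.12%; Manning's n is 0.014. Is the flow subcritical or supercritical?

For a triangular section with side slope z = 2.7: A = zy² = 2.7×1.14² = 3.509 m²; P = 2y√(1+z²) = 2×1.14×2.879 = 6.565 m.
Hydraulic radius R = A/P = 3.509/6.565 = 0.5345 m.
V = (1/n) R^(2/3) √S = (1/0.014) × 0.5345^(2/3) × √0.0012 = 1.63 m/s. Hydraulic depth D_h = A/T = 3.509/6.156 = 0.57 m.
Froude number Fr = V/√(g·D_h) = 1.63/√(9.81×0.57) = 0.689, which is less than 1, so the flow is subcritical.

subcritical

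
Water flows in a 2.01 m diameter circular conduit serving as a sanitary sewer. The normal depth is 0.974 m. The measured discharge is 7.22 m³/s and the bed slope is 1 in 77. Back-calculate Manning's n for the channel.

n = 0.015

For a circular section of diameter D = 2.01 m at depth y = 0.974 m, the central angle is θ = 2 arccos(1 − 2y/D) = 3.08 rad. Then A = (D²/8)(θ − sin θ) = 1.524 m² and P = Dθ/2 = 3.095 m.
Hydraulic radius R = A/P = 1.524/3.095 = 0.4924 m.
Rearranging Manning's equation: n = (1/Q) A R^(2/3) S^(1/2) = (1/7.22) × 1.524 × 0.4924^(2/3) × √0.01299 = 0.015.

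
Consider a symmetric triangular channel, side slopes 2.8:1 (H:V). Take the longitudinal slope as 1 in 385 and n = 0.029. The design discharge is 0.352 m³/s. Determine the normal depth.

Manning's equation rearranged: A R^(2/3) = nQ / (1·√S) = 0.029 × 0.352 / (√0.002597) = 0.2003.
Trying y = 0.544 m: A R^(2/3) = 0.3342 — over.
Trying y = 0.381 m: A R^(2/3) = 0.1293 — short.
Trying y = 0.449 m: A R^(2/3) = 0.2003 — ≈ 0.2003.

y_n = 0.449 m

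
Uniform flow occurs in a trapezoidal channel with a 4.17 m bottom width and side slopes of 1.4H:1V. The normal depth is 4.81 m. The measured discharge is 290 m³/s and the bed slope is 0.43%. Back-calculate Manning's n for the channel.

n = 0.022

With bottom width b = 4.17 m and side slope z = 1.4: A = (b + zy)y = (4.17 + 1.4×4.81)×4.81 = 52.45 m²; P = b + 2y√(1+z²) = 4.17 + 2×4.81×1.72 = 20.72 m.
Hydraulic radius R = A/P = 52.45/20.72 = 2.531 m.
Rearranging Manning's equation: n = (1/Q) A R^(2/3) S^(1/2) = (1/290) × 52.45 × 2.531^(2/3) × √0.0043 = 0.022.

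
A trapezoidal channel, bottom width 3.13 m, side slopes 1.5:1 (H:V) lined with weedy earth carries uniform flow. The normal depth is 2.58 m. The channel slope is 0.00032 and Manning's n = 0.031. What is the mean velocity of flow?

V = 0.74 m/s

With bottom width b = 3.13 m and side slope z = 1.5: A = (b + zy)y = (3.13 + 1.5×2.58)×2.58 = 18.06 m²; P = b + 2y√(1+z²) = 3.13 + 2×2.58×1.803 = 12.43 m.
Hydraulic radius R = A/P = 18.06/12.43 = 1.453 m.
From Manning's equation, V = (1/n) R^(2/3) S^(1/2) = (1/0.031) × 1.453^(2/3) × 0.00032^(1/2) = 0.74 m/s.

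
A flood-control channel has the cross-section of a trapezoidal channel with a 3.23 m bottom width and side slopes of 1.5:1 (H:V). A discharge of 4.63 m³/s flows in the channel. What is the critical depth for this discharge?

y_c = 0.543 m

At critical depth, Q² T / (g A³) = 1, i.e. A³/T = Q²/g = 4.63²/9.81 = 2.185.
Try y = 0.693 m: A³/T = 4.879 — over.
Try y = 0.486 m: A³/T = 1.519 — short.
Try y = 0.543 m: A³/T = 2.18 — close enough.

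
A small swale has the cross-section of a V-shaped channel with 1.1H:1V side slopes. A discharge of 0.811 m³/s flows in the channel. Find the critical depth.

At critical depth, Q² T / (g A³) = 1, i.e. A³/T = Q²/g = 0.811²/9.81 = 0.06705.
Try y = 0.528 m: A³/T = 0.02483 — low.
Try y = 0.762 m: A³/T = 0.1554 — high.
Try y = 0.644 m: A³/T = 0.06702 — matches.

y_c = 0.644 m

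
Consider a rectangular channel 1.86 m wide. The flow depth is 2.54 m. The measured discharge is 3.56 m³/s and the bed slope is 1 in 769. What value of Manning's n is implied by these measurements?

n = 0.037

Flow area A = b·y = 1.86 × 2.54 = 4.724 m². Wetted perimeter P = b + 2y = 1.86 + 2×2.54 = 6.94 m.
Hydraulic radius R = A/P = 4.724/6.94 = 0.6807 m.
Rearranging Manning's equation: n = (1/Q) A R^(2/3) S^(1/2) = (1/3.56) × 4.724 × 0.6807^(2/3) × √0.0013 = 0.037.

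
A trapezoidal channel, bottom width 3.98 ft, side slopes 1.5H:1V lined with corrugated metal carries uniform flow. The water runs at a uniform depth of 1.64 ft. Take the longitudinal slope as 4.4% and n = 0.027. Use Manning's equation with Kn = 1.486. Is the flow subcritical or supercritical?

supercritical

With bottom width b = 3.98 ft and side slope z = 1.5: A = (b + zy)y = (3.98 + 1.5×1.64)×1.64 = 10.56 ft²; P = b + 2y√(1+z²) = 3.98 + 2×1.64×1.803 = 9.893 ft.
Hydraulic radius R = A/P = 10.56/9.893 = 1.068 ft.
V = (1.486/n) R^(2/3) √S = (1.486/0.027) × 1.068^(2/3) × √0.044 = 12.06 ft/s. Hydraulic depth D_h = A/T = 10.56/8.9 = 1.187 ft.
Froude number Fr = V/√(g·D_h) = 12.06/√(32.2×1.187) = 1.95, which is greater than 1, so the flow is supercritical.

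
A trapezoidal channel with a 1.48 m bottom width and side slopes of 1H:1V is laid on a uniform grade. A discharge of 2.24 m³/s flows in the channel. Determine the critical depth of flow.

At critical depth, Q² T / (g A³) = 1, i.e. A³/T = Q²/g = 2.24²/9.81 = 0.5115.
Trying y = 0.609 m: A³/T = 0.7632 — over.
Trying y = 0.472 m: A³/T = 0.3227 — short.
Trying y = 0.541 m: A³/T = 0.5102 — matches.

y_c = 0.541 m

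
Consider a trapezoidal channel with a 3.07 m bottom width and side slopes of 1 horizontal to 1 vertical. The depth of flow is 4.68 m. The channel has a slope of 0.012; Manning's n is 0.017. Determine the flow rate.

Q = 398 m³/s

With bottom width b = 3.07 m and side slope z = 1: A = (b + zy)y = (3.07 + 1×4.68)×4.68 = 36.27 m²; P = b + 2y√(1+z²) = 3.07 + 2×4.68×1.414 = 16.31 m.
Hydraulic radius R = A/P = 36.27/16.31 = 2.224 m.
Manning's equation: Q = (1/n) A R^(2/3) S^(1/2) = (1/0.017) × 36.27 × 2.224^(2/3) × 0.012^(1/2) = 398 m³/s.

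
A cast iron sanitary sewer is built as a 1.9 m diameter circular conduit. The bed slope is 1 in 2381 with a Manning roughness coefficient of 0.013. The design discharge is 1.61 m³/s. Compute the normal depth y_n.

Manning's equation rearranged: A R^(2/3) = nQ / (1·√S) = 0.013 × 1.61 / (√0.00042) = 1.021.
At y = 0.746 m: A R^(2/3) = 0.5622 — too small.
At y = 1.22 m: A R^(2/3) = 1.283 — too large.
At y = 1.05 m: A R^(2/3) = 1.019 — matches.

y_n = 1.05 m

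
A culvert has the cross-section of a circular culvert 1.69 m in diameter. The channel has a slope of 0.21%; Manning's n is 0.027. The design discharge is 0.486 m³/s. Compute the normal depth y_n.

Manning's equation rearranged: A R^(2/3) = nQ / (1·√S) = 0.027 × 0.486 / (√0.0021) = 0.2863.
At y = 0.373 m: A R^(2/3) = 0.1349 — too small.
At y = 0.672 m: A R^(2/3) = 0.421 — too large.
At y = 0.547 m: A R^(2/3) = 0.2863 — matches.

y_n = 0.547 m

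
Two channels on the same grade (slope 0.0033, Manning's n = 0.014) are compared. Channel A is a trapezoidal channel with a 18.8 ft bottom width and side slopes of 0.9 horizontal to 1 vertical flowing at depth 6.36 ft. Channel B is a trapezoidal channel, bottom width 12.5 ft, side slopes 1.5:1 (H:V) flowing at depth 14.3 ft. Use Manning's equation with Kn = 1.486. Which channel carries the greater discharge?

channel B

Channel A: With bottom width b = 18.8 ft and side slope z = 0.9: A = (b + zy)y = (18.8 + 0.9×6.36)×6.36 = 156 ft²; P = b + 2y√(1+z²) = 18.8 + 2×6.36×1.345 = 35.91 ft. Hydraulic radius R = A/P = 156/35.91 = 4.343 ft. Q_A = (1.486/0.014)·156·4.343^(2/3)·√0.0033 = 2532 ft³/s.
Channel B: With bottom width b = 12.5 ft and side slope z = 1.5: A = (b + zy)y = (12.5 + 1.5×14.3)×14.3 = 485.5 ft²; P = b + 2y√(1+z²) = 12.5 + 2×14.3×1.803 = 64.06 ft. Hydraulic radius R = A/P = 485.5/64.06 = 7.579 ft. Q_B = (1.486/0.014)·485.5·7.579^(2/3)·√0.0033 = 11420 ft³/s.
Q_A = 2532 ft³/s vs Q_B = 11420 ft³/s, so channel B carries more.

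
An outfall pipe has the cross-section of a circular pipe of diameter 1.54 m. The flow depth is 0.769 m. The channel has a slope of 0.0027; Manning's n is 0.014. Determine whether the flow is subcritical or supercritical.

For a circular section of diameter D = 1.54 m at depth y = 0.769 m, the central angle is θ = 2 arccos(1 − 2y/D) = 3.139 rad. Then A = (D²/8)(θ − sin θ) = 0.9298 m² and P = Dθ/2 = 2.417 m.
Hydraulic radius R = A/P = 0.9298/2.417 = 0.3847 m.
V = (1/n) R^(2/3) √S = (1/0.014) × 0.3847^(2/3) × √0.0027 = 1.963 m/s. Hydraulic depth D_h = A/T = 0.9298/1.54 = 0.6038 m.
Froude number Fr = V/√(g·D_h) = 1.963/√(9.81×0.6038) = 0.807, which is less than 1, so the flow is subcritical.

subcritical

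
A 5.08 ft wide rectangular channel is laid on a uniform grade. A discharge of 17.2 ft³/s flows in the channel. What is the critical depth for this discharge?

For a rectangular channel, critical depth y_c = (q²/g)^(1/3) where q = Q/b = 17.2/5.08 = 3.386 ft²/s.
So y_c = (3.386²/32.2)^(1/3) = 0.709 ft.

y_c = 0.709 ft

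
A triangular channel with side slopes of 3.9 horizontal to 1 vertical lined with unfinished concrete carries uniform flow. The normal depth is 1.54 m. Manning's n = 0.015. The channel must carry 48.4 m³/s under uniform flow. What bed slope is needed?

For a triangular section with side slope z = 3.9: A = zy² = 3.9×1.54² = 9.249 m²; P = 2y√(1+z²) = 2×1.54×4.026 = 12.4 m.
Hydraulic radius R = A/P = 9.249/12.4 = 0.7459 m.
From Manning's equation, S = [nQ / (1 A R^(2/3))]² = [0.015 × 48.4 / (1 × 9.249 × 0.7459^(2/3))]² = 0.00911.

S = 0.00911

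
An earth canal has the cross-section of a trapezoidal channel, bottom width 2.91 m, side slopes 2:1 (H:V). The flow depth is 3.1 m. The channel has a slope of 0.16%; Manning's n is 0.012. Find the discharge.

With bottom width b = 2.91 m and side slope z = 2: A = (b + zy)y = (2.91 + 2×3.1)×3.1 = 28.24 m²; P = b + 2y√(1+z²) = 2.91 + 2×3.1×2.236 = 16.77 m.
Hydraulic radius R = A/P = 28.24/16.77 = 1.684 m.
Manning's equation: Q = (1/n) A R^(2/3) S^(1/2) = (1/0.012) × 28.24 × 1.684^(2/3) × 0.0016^(1/2) = 133 m³/s.

Q = 133 m³/s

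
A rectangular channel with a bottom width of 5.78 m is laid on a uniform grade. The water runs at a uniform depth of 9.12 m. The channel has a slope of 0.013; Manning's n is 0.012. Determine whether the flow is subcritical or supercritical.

supercritical

Flow area A = b·y = 5.78 × 9.12 = 52.71 m². Wetted perimeter P = b + 2y = 5.78 + 2×9.12 = 24.02 m.
Hydraulic radius R = A/P = 52.71/24.02 = 2.195 m.
V = (1/n) R^(2/3) √S = (1/0.012) × 2.195^(2/3) × √0.013 = 16.05 m/s. Hydraulic depth D_h = A/T = 52.71/5.78 = 9.12 m.
Froude number Fr = V/√(g·D_h) = 16.05/√(9.81×9.12) = 1.7, which is greater than 1, so the flow is supercritical.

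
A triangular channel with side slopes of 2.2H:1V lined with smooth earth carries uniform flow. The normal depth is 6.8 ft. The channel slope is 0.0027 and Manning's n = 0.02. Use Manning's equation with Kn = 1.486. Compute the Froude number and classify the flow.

subcritical

For a triangular section with side slope z = 2.2: A = zy² = 2.2×6.8² = 101.7 ft²; P = 2y√(1+z²) = 2×6.8×2.417 = 32.87 ft.
Hydraulic radius R = A/P = 101.7/32.87 = 3.095 ft.
V = (1.486/n) R^(2/3) √S = (1.486/0.02) × 3.095^(2/3) × √0.0027 = 8.2 ft/s. Hydraulic depth D_h = A/T = 101.7/29.92 = 3.4 ft.
Froude number Fr = V/√(g·D_h) = 8.2/√(32.2×3.4) = 0.784, which is less than 1, so the flow is subcritical.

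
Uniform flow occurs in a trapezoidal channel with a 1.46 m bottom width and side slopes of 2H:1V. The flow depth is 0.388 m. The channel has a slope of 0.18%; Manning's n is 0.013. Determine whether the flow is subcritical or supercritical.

With bottom width b = 1.46 m and side slope z = 2: A = (b + zy)y = (1.46 + 2×0.388)×0.388 = 0.8676 m²; P = b + 2y√(1+z²) = 1.46 + 2×0.388×2.236 = 3.195 m.
Hydraulic radius R = A/P = 0.8676/3.195 = 0.2715 m.
V = (1/n) R^(2/3) √S = (1/0.013) × 0.2715^(2/3) × √0.0018 = 1.368 m/s. Hydraulic depth D_h = A/T = 0.8676/3.012 = 0.288 m.
Froude number Fr = V/√(g·D_h) = 1.368/√(9.81×0.288) = 0.814, which is less than 1, so the flow is subcritical.

subcritical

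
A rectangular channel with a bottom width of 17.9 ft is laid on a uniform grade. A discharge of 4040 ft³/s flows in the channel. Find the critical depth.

For a rectangular channel, critical depth y_c = (q²/g)^(1/3) where q = Q/b = 4040/17.9 = 225.7 ft²/s.
So y_c = (225.7²/32.2)^(1/3) = 11.7 ft.

y_c = 11.7 ft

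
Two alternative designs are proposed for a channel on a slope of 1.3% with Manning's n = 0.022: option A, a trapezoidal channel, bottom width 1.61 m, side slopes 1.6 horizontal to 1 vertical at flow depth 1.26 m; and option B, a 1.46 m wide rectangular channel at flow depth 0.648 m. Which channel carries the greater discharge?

channel A

Channel A: With bottom width b = 1.61 m and side slope z = 1.6: A = (b + zy)y = (1.61 + 1.6×1.26)×1.26 = 4.569 m²; P = b + 2y√(1+z²) = 1.61 + 2×1.26×1.887 = 6.365 m. Hydraulic radius R = A/P = 4.569/6.365 = 0.7178 m. Q_A = (1/0.022)·4.569·0.7178^(2/3)·√0.013 = 18.98 m³/s.
Channel B: Flow area A = b·y = 1.46 × 0.648 = 0.9461 m². Wetted perimeter P = b + 2y = 1.46 + 2×0.648 = 2.756 m. Hydraulic radius R = A/P = 0.9461/2.756 = 0.3433 m. Q_B = (1/0.022)·0.9461·0.3433^(2/3)·√0.013 = 2.404 m³/s.
Q_A = 18.98 m³/s vs Q_B = 2.404 m³/s, so channel A carries more.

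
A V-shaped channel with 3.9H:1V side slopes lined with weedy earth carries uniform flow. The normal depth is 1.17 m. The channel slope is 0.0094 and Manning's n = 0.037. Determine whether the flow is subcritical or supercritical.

subcritical

For a triangular section with side slope z = 3.9: A = zy² = 3.9×1.17² = 5.339 m²; P = 2y√(1+z²) = 2×1.17×4.026 = 9.421 m.
Hydraulic radius R = A/P = 5.339/9.421 = 0.5667 m.
V = (1/n) R^(2/3) √S = (1/0.037) × 0.5667^(2/3) × √0.0094 = 1.794 m/s. Hydraulic depth D_h = A/T = 5.339/9.126 = 0.585 m.
Froude number Fr = V/√(g·D_h) = 1.794/√(9.81×0.585) = 0.749, which is less than 1, so the flow is subcritical.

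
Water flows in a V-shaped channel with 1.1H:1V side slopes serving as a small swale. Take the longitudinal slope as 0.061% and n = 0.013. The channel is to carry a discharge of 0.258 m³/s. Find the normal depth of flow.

Manning's equation rearranged: A R^(2/3) = nQ / (1·√S) = 0.013 × 0.258 / (√0.00061) = 0.1358.
At y = 0.471 m: A R^(2/3) = 0.07613 — short.
At y = 0.703 m: A R^(2/3) = 0.2215 — over.
At y = 0.585 m: A R^(2/3) = 0.1357 — close enough.

y_n = 0.585 m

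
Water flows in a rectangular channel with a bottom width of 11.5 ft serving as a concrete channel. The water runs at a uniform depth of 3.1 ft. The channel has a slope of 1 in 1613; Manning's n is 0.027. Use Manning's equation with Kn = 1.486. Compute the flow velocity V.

Flow area A = b·y = 11.5 × 3.1 = 35.65 ft². Wetted perimeter P = b + 2y = 11.5 + 2×3.1 = 17.7 ft.
Hydraulic radius R = A/P = 35.65/17.7 = 2.014 ft.
From Manning's equation, V = (1.486/n) R^(2/3) S^(1/2) = (1.486/0.027) × 2.014^(2/3) × 0.00062^(1/2) = 2.19 ft/s.

V = 2.19 ft/s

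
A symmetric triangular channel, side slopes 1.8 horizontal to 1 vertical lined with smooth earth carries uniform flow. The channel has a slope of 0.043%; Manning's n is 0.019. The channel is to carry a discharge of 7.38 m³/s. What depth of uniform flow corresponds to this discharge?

y_n = 2.02 m

Manning's equation rearranged: A R^(2/3) = nQ / (1·√S) = 0.019 × 7.38 / (√0.00043) = 6.762.
At y = 1.69 m: A R^(2/3) = 4.201 — low.
At y = 2.02 m: A R^(2/3) = 6.76 — ≈ 6.762.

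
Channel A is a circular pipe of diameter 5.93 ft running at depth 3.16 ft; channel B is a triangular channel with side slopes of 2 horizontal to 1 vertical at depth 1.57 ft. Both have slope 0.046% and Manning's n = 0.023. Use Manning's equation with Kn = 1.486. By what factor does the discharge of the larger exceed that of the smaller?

5.13

Channel A: For a circular section of diameter D = 5.93 ft at depth y = 3.16 ft, the central angle is θ = 2 arccos(1 − 2y/D) = 3.273 rad. Then A = (D²/8)(θ − sin θ) = 14.96 ft² and P = Dθ/2 = 9.705 ft. Hydraulic radius R = A/P = 14.96/9.705 = 1.542 ft. Q_A = (1.486/0.023)·14.96·1.542^(2/3)·√0.00046 = 27.68 ft³/s.
Channel B: For a triangular section with side slope z = 2: A = zy² = 2×1.57² = 4.93 ft²; P = 2y√(1+z²) = 2×1.57×2.236 = 7.021 ft. Hydraulic radius R = A/P = 4.93/7.021 = 0.7021 ft. Q_B = (1.486/0.023)·4.93·0.7021^(2/3)·√0.00046 = 5.396 ft³/s.
The larger discharge is 27.68 ft³/s and the smaller is 5.396 ft³/s; the ratio is 5.13.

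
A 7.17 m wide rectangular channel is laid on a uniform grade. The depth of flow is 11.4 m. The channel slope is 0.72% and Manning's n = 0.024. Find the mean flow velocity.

Flow area A = b·y = 7.17 × 11.4 = 81.74 m². Wetted perimeter P = b + 2y = 7.17 + 2×11.4 = 29.97 m.
Hydraulic radius R = A/P = 81.74/29.97 = 2.727 m.
From Manning's equation, V = (1/n) R^(2/3) S^(1/2) = (1/0.024) × 2.727^(2/3) × 0.0072^(1/2) = 6.9 m/s.

V = 6.9 m/s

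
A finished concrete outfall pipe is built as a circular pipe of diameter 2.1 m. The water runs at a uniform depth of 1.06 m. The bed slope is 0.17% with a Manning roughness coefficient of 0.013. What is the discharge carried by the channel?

For a circular section of diameter D = 2.1 m at depth y = 1.06 m, the central angle is θ = 2 arccos(1 − 2y/D) = 3.161 rad. Then A = (D²/8)(θ − sin θ) = 1.753 m² and P = Dθ/2 = 3.319 m.
Hydraulic radius R = A/P = 1.753/3.319 = 0.5282 m.
Manning's equation: Q = (1/n) A R^(2/3) S^(1/2) = (1/0.013) × 1.753 × 0.5282^(2/3) × 0.0017^(1/2) = 3.63 m³/s.

Q = 3.63 m³/s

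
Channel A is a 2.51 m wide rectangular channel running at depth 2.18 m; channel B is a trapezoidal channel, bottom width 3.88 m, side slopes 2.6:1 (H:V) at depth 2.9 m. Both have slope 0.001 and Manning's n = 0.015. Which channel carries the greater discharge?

channel B

Channel A: Flow area A = b·y = 2.51 × 2.18 = 5.472 m². Wetted perimeter P = b + 2y = 2.51 + 2×2.18 = 6.87 m. Hydraulic radius R = A/P = 5.472/6.87 = 0.7965 m. Q_A = (1/0.015)·5.472·0.7965^(2/3)·√0.001 = 9.912 m³/s.
Channel B: With bottom width b = 3.88 m and side slope z = 2.6: A = (b + zy)y = (3.88 + 2.6×2.9)×2.9 = 33.12 m²; P = b + 2y√(1+z²) = 3.88 + 2×2.9×2.786 = 20.04 m. Hydraulic radius R = A/P = 33.12/20.04 = 1.653 m. Q_B = (1/0.015)·33.12·1.653^(2/3)·√0.001 = 97.6 m³/s.
Q_A = 9.912 m³/s vs Q_B = 97.6 m³/s, so channel B carries more.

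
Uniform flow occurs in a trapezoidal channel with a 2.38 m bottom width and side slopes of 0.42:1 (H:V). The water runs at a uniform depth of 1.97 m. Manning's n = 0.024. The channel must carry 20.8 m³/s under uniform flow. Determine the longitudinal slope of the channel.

With bottom width b = 2.38 m and side slope z = 0.42: A = (b + zy)y = (2.38 + 0.42×1.97)×1.97 = 6.319 m²; P = b + 2y√(1+z²) = 2.38 + 2×1.97×1.085 = 6.653 m.
Hydraulic radius R = A/P = 6.319/6.653 = 0.9497 m.
From Manning's equation, S = [nQ / (1 A R^(2/3))]² = [0.024 × 20.8 / (1 × 6.319 × 0.9497^(2/3))]² = 0.00669.

S = 0.00669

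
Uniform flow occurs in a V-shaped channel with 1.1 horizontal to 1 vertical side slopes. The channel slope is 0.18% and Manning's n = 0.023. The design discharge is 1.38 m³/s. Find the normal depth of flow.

y_n = 1.11 m

Manning's equation rearranged: A R^(2/3) = nQ / (1·√S) = 0.023 × 1.38 / (√0.0018) = 0.7481.
Try y = 1.24 m: A R^(2/3) = 1.006 — over.
Try y = 0.844 m: A R^(2/3) = 0.3606 — short.
Try y = 1.11 m: A R^(2/3) = 0.7488 — matches.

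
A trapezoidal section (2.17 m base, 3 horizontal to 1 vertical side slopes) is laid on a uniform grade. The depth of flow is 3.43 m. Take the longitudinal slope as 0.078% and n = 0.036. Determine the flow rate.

Q = 48.9 m³/s

With bottom width b = 2.17 m and side slope z = 3: A = (b + zy)y = (2.17 + 3×3.43)×3.43 = 42.74 m²; P = b + 2y√(1+z²) = 2.17 + 2×3.43×3.162 = 23.86 m.
Hydraulic radius R = A/P = 42.74/23.86 = 1.791 m.
Manning's equation: Q = (1/n) A R^(2/3) S^(1/2) = (1/0.036) × 42.74 × 1.791^(2/3) × 0.00078^(1/2) = 48.9 m³/s.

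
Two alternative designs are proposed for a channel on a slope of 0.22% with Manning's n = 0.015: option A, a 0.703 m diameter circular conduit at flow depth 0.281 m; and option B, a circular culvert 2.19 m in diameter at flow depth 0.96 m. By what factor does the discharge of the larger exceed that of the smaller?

24.5

Channel A: For a circular section of diameter D = 0.703 m at depth y = 0.281 m, the central angle is θ = 2 arccos(1 − 2y/D) = 2.738 rad. Then A = (D²/8)(θ − sin θ) = 0.1448 m² and P = Dθ/2 = 0.9623 m. Hydraulic radius R = A/P = 0.1448/0.9623 = 0.1505 m. Q_A = (1/0.015)·0.1448·0.1505^(2/3)·√0.0022 = 0.1282 m³/s.
Channel B: For a circular section of diameter D = 2.19 m at depth y = 0.96 m, the central angle is θ = 2 arccos(1 − 2y/D) = 2.894 rad. Then A = (D²/8)(θ − sin θ) = 1.589 m² and P = Dθ/2 = 3.169 m. Hydraulic radius R = A/P = 1.589/3.169 = 0.5012 m. Q_B = (1/0.015)·1.589·0.5012^(2/3)·√0.0022 = 3.134 m³/s.
The larger discharge is 3.134 m³/s and the smaller is 0.1282 m³/s; the ratio is 24.5.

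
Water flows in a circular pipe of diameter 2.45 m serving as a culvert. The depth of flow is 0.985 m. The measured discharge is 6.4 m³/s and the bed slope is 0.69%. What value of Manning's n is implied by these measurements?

For a circular section of diameter D = 2.45 m at depth y = 0.985 m, the central angle is θ = 2 arccos(1 − 2y/D) = 2.747 rad. Then A = (D²/8)(θ − sin θ) = 1.773 m² and P = Dθ/2 = 3.365 m.
Hydraulic radius R = A/P = 1.773/3.365 = 0.5268 m.
Rearranging Manning's equation: n = (1/Q) A R^(2/3) S^(1/2) = (1/6.4) × 1.773 × 0.5268^(2/3) × √0.0069 = 0.015.

n = 0.015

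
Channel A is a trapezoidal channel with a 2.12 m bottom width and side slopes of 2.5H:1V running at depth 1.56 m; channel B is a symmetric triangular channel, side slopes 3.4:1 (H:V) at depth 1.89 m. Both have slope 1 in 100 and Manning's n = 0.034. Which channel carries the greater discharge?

Channel A: With bottom width b = 2.12 m and side slope z = 2.5: A = (b + zy)y = (2.12 + 2.5×1.56)×1.56 = 9.391 m²; P = b + 2y√(1+z²) = 2.12 + 2×1.56×2.693 = 10.52 m. Hydraulic radius R = A/P = 9.391/10.52 = 0.8926 m. Q_A = (1/0.034)·9.391·0.8926^(2/3)·√0.01 = 25.61 m³/s.
Channel B: For a triangular section with side slope z = 3.4: A = zy² = 3.4×1.89² = 12.15 m²; P = 2y√(1+z²) = 2×1.89×3.544 = 13.4 m. Hydraulic radius R = A/P = 12.15/13.4 = 0.9066 m. Q_B = (1/0.034)·12.15·0.9066^(2/3)·√0.01 = 33.46 m³/s.
Q_A = 25.61 m³/s vs Q_B = 33.46 m³/s, so channel B carries more.

channel B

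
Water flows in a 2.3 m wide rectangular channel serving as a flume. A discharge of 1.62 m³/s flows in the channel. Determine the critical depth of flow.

y_c = 0.37 m

For a rectangular channel, critical depth y_c = (q²/g)^(1/3) where q = Q/b = 1.62/2.3 = 0.7043 m²/s.
So y_c = (0.7043²/9.81)^(1/3) = 0.37 m.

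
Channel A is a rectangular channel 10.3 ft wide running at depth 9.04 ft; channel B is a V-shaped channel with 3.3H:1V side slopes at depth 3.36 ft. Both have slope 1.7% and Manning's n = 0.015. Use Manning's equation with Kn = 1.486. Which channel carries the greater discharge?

channel A

Channel A: Flow area A = b·y = 10.3 × 9.04 = 93.11 ft². Wetted perimeter P = b + 2y = 10.3 + 2×9.04 = 28.38 ft. Hydraulic radius R = A/P = 93.11/28.38 = 3.281 ft. Q_A = (1.486/0.015)·93.11·3.281^(2/3)·√0.017 = 2656 ft³/s.
Channel B: For a triangular section with side slope z = 3.3: A = zy² = 3.3×3.36² = 37.26 ft²; P = 2y√(1+z²) = 2×3.36×3.448 = 23.17 ft. Hydraulic radius R = A/P = 37.26/23.17 = 1.608 ft. Q_B = (1.486/0.015)·37.26·1.608^(2/3)·√0.017 = 660.4 ft³/s.
Q_A = 2656 ft³/s vs Q_B = 660.4 ft³/s, so channel A carries more.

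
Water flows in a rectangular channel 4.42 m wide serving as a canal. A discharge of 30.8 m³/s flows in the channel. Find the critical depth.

y_c = 1.7 m

For a rectangular channel, critical depth y_c = (q²/g)^(1/3) where q = Q/b = 30.8/4.42 = 6.968 m²/s.
So y_c = (6.968²/9.81)^(1/3) = 1.7 m.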